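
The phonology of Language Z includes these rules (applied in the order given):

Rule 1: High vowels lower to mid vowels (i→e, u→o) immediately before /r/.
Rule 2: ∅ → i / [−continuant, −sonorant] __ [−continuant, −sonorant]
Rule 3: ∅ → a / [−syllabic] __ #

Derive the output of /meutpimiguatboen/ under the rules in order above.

Rule 1 (pre-rhotic lowering): no segment meets the environment; /meutpimiguatboen/ is unchanged.
Rule 2 (stop-cluster i-epenthesis): /t/ and /p/ form a stop–stop cluster, so [i] is inserted between them. /t/ and /b/ form a stop–stop cluster, so [i] is inserted between them. /meutpimiguatboen/ → meutipimiguatiboen.
Rule 3 (final a-epenthesis): the form ends in the consonant /n/, so [a] is inserted word-finally. /meutipimiguatiboen/ → meutipimiguatiboena.

meutipimiguatiboena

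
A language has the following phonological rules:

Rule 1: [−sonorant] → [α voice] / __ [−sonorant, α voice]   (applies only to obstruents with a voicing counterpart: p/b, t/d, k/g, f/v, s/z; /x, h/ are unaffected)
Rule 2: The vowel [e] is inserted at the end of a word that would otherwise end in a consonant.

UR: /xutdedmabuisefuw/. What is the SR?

Rule 1 (regressive voicing assimilation): /t/ precedes the voiced obstruent /d/, so it voices to [d] by assimilation. /xutdedmabuisefuw/ → xuddedmabuisefuw.
Rule 2 (final e-epenthesis): the form ends in the consonant /w/, so [e] is inserted word-finally. /xuddedmabuisefuw/ → xuddedmabuisefuwe.

xuddedmabuisefuwe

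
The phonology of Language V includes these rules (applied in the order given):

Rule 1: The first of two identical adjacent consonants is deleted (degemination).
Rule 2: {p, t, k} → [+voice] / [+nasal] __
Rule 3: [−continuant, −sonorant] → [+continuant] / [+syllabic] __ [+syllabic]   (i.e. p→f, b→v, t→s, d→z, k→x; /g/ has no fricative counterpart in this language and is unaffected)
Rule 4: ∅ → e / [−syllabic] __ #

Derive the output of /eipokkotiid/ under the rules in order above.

Rule 1 (degemination): /kk/ is a geminate; the first /k/ deletes. /eipokkotiid/ → eipokotiid.
Rule 2 (post-nasal voicing): no segment meets the environment; /eipokotiid/ is unchanged.
Rule 3 (intervocalic spirantization): /p/ is a stop between vowels /i/ and /o/, so it spirantizes to the fricative [f]. /k/ is a stop between vowels /o/ and /o/, so it spirantizes to the fricative [x]. /t/ is a stop between vowels /o/ and /i/, so it spirantizes to the fricative [s]. /eipokotiid/ → eifoxosiid.
Rule 4 (final e-epenthesis): the form ends in the consonant /d/, so [e] is inserted word-finally. /eifoxosiid/ → eifoxosiide.

eifoxosiide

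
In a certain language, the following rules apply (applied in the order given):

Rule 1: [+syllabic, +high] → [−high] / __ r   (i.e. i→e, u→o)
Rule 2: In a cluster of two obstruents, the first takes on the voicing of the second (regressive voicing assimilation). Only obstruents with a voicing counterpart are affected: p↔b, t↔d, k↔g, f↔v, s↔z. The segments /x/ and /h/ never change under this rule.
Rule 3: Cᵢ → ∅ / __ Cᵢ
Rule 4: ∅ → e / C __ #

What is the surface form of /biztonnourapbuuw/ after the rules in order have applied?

bistonoorabuuwe

Rule 1 (pre-rhotic lowering): /u/ is a high vowel immediately before /r/, so it lowers to [o]. /biztonnourapbuuw/ → biztonnoorapbuuw.
Rule 2 (regressive voicing assimilation): /z/ precedes the voiceless obstruent /t/, so it devoices to [s] by assimilation. /p/ precedes the voiced obstruent /b/, so it voices to [b] by assimilation. /biztonnoorapbuuw/ → bistonnoorabbuuw.
Rule 3 (degemination): /nn/ is a geminate; the first /n/ deletes. /bb/ is a geminate; the first /b/ deletes. /bistonnoorabbuuw/ → bistonoorabuuw.
Rule 4 (final e-epenthesis): the form ends in the consonant /w/, so [e] is inserted word-finally. /bistonoorabuuw/ → bistonoorabuuwe.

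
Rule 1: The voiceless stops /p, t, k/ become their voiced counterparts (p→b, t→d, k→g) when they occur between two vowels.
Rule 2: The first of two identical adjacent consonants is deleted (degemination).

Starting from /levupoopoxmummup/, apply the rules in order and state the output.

Rule 1 (intervocalic voicing): /p/ is a voiceless stop between vowels /u/ and /o/, so it voices to [b]. /p/ is a voiceless stop between vowels /o/ and /o/, so it voices to [b]. /levupoopoxmummup/ → levubooboxmummup.
Rule 2 (degemination): /mm/ is a geminate; the first /m/ deletes. /levubooboxmummup/ → levubooboxmumup.

levubooboxmumup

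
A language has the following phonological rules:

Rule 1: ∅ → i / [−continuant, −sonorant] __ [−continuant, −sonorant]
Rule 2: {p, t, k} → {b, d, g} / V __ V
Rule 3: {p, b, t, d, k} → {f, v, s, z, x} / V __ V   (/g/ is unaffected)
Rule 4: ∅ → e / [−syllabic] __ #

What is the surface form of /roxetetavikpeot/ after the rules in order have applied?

Rule 1 (stop-cluster i-epenthesis): /k/ and /p/ form a stop–stop cluster, so [i] is inserted between them. /roxetetavikpeot/ → roxetetavikipeot.
Rule 2 (intervocalic voicing): /t/ is a voiceless stop between vowels /e/ and /e/, so it voices to [d]. /t/ is a voiceless stop between vowels /e/ and /a/, so it voices to [d]. /k/ is a voiceless stop between vowels /i/ and /i/, so it voices to [g]. /p/ is a voiceless stop between vowels /i/ and /e/, so it voices to [b]. /roxetetavikipeot/ → roxededavigibeot.
Rule 3 (intervocalic spirantization): /d/ is a stop between vowels /e/ and /e/, so it spirantizes to the fricative [z]. /d/ is a stop between vowels /e/ and /a/, so it spirantizes to the fricative [z]. /b/ is a stop between vowels /i/ and /e/, so it spirantizes to the fricative [v]. /roxededavigibeot/ → roxezezavigiveot.
Rule 4 (final e-epenthesis): the form ends in the consonant /t/, so [e] is inserted word-finally. /roxezezavigiveot/ → roxezezavigiveote.

roxezezavigiveote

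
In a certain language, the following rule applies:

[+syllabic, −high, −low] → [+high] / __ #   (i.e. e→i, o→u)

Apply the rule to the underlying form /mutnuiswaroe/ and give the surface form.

mutnuiswaroi

Scanning /mutnuiswaroe/: /o/ at position 11 is not in the conditioning environment; /e/ is a mid vowel in word-final position, so it raises to [i].
Result: [mutnuiswaroi].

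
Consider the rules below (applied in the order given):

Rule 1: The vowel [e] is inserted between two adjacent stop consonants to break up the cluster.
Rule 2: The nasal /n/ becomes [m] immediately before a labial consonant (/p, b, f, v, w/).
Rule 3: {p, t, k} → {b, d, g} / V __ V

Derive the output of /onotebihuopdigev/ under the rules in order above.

Rule 1 (stop-cluster e-epenthesis): /p/ and /d/ form a stop–stop cluster, so [e] is inserted between them. /onotebihuopdigev/ → onotebihuopedigev.
Rule 2 (nasal place assimilation): no segment meets the environment; /onotebihuopedigev/ is unchanged.
Rule 3 (intervocalic voicing): /t/ is a voiceless stop between vowels /o/ and /e/, so it voices to [d]. /p/ is a voiceless stop between vowels /o/ and /e/, so it voices to [b]. /onotebihuopedigev/ → onodebihuobedigev.

onodebihuobedigev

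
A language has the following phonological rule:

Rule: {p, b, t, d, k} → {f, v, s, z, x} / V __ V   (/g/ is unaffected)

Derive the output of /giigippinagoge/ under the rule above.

No segment of /giigippinagoge/ meets the structural description of the rule, so the form surfaces unchanged.

giigippinagoge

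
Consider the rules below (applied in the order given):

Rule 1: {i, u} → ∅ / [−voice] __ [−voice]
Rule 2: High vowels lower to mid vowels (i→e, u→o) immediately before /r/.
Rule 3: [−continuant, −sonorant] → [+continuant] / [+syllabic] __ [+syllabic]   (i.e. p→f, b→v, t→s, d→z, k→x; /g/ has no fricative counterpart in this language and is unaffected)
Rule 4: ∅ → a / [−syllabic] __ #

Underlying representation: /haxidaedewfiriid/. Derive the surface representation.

haxizaezewferiida

Rule 1 (high vowel syncope): no segment meets the environment; /haxidaedewfiriid/ is unchanged.
Rule 2 (pre-rhotic lowering): /i/ is a high vowel immediately before /r/, so it lowers to [e]. /haxidaedewfiriid/ → haxidaedewferiid.
Rule 3 (intervocalic spirantization): /d/ is a stop between vowels /i/ and /a/, so it spirantizes to the fricative [z]. /d/ is a stop between vowels /e/ and /e/, so it spirantizes to the fricative [z]. /haxidaedewferiid/ → haxizaezewferiid.
Rule 4 (final a-epenthesis): the form ends in the consonant /d/, so [a] is inserted word-finally. /haxizaezewferiid/ → haxizaezewferiida.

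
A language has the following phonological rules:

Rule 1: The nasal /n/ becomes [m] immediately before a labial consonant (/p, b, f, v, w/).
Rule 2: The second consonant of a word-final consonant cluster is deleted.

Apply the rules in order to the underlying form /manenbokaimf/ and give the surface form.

manembokaim

Rule 1 (nasal place assimilation): /n/ precedes the labial consonant /b/, so it assimilates in place to [m]. /manenbokaimf/ → manembokaimf.
Rule 2 (final cluster simplification): /f/ is the second consonant of a word-final cluster /mf/, so it deletes. /manembokaimf/ → manembokaim.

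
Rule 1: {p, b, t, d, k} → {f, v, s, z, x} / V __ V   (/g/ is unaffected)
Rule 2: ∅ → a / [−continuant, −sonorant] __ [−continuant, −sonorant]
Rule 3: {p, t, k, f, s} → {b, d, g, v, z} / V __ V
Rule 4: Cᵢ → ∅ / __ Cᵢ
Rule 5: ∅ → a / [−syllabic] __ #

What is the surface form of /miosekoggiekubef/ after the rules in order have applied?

miozexogagiexuvefa

Rule 1 (intervocalic spirantization): /k/ is a stop between vowels /e/ and /o/, so it spirantizes to the fricative [x]. /k/ is a stop between vowels /e/ and /u/, so it spirantizes to the fricative [x]. /b/ is a stop between vowels /u/ and /e/, so it spirantizes to the fricative [v]. /miosekoggiekubef/ → miosexoggiexuvef.
Rule 2 (stop-cluster a-epenthesis): /g/ and /g/ form a stop–stop cluster, so [a] is inserted between them. /miosexoggiexuvef/ → miosexogagiexuvef.
Rule 3 (intervocalic voicing): /s/ is a voiceless obstruent between vowels /o/ and /e/, so it voices to [z]. /miosexogagiexuvef/ → miozexogagiexuvef.
Rule 4 (degemination): no segment meets the environment; /miozexogagiexuvef/ is unchanged.
Rule 5 (final a-epenthesis): the form ends in the consonant /f/, so [a] is inserted word-finally. /miozexogagiexuvef/ → miozexogagiexuvefa.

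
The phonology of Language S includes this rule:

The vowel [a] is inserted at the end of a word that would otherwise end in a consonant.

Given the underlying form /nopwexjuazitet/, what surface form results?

the form ends in the consonant /t/, so [a] is inserted word-finally.
Surface form: [nopwexjuaziteta].

nopwexjuaziteta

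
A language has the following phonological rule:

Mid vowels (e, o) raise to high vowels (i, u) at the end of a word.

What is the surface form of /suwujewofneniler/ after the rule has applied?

suwujewofneniler

No segment of /suwujewofneniler/ meets the structural description of the rule, so the form surfaces unchanged.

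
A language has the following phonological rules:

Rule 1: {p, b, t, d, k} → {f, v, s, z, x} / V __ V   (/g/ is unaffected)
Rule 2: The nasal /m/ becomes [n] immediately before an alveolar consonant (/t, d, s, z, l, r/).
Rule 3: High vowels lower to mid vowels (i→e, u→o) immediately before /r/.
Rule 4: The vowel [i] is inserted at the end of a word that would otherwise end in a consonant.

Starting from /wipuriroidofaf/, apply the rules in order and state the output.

wiforeroizofafi

Rule 1 (intervocalic spirantization): /p/ is a stop between vowels /i/ and /u/, so it spirantizes to the fricative [f]. /d/ is a stop between vowels /i/ and /o/, so it spirantizes to the fricative [z]. /wipuriroidofaf/ → wifuriroizofaf.
Rule 2 (nasal place assimilation): no segment meets the environment; /wifuriroizofaf/ is unchanged.
Rule 3 (pre-rhotic lowering): /u/ is a high vowel immediately before /r/, so it lowers to [o]. /i/ is a high vowel immediately before /r/, so it lowers to [e]. /wifuriroizofaf/ → wiforeroizofaf.
Rule 4 (final i-epenthesis): the form ends in the consonant /f/, so [i] is inserted word-finally. /wiforeroizofaf/ → wiforeroizofafi.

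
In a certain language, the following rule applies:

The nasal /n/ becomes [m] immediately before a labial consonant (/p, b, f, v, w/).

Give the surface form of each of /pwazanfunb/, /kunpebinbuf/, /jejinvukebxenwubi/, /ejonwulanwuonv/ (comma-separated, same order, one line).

pwazamfumb, kumpebimbuf, jejimvukebxemwubi, ejomwulamwuomv

/pwazanfunb/: /n/ precedes the labial consonant /f/, so it assimilates in place to [m]. /n/ precedes the labial consonant /b/, so it assimilates in place to [m]. → [pwazamfumb].
/kunpebinbuf/: /n/ precedes the labial consonant /p/, so it assimilates in place to [m]. /n/ precedes the labial consonant /b/, so it assimilates in place to [m]. → [kumpebimbuf].
/jejinvukebxenwubi/: /n/ precedes the labial consonant /v/, so it assimilates in place to [m]. /n/ precedes the labial consonant /w/, so it assimilates in place to [m]. → [jejimvukebxemwubi].
/ejonwulanwuonv/: /n/ precedes the labial consonant /w/, so it assimilates in place to [m]. /n/ precedes the labial consonant /w/, so it assimilates in place to [m]. /n/ precedes the labial consonant /v/, so it assimilates in place to [m]. → [ejomwulamwuomv].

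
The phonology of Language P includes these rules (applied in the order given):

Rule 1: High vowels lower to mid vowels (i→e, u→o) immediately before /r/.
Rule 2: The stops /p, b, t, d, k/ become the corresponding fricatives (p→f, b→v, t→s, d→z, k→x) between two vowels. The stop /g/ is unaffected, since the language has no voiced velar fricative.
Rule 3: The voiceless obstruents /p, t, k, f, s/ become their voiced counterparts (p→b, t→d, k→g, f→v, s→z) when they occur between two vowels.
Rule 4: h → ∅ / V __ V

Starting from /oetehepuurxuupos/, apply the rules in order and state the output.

oezeevuorxuuvos

Rule 1 (pre-rhotic lowering): /u/ is a high vowel immediately before /r/, so it lowers to [o]. /oetehepuurxuupos/ → oetehepuorxuupos.
Rule 2 (intervocalic spirantization): /t/ is a stop between vowels /e/ and /e/, so it spirantizes to the fricative [s]. /p/ is a stop between vowels /e/ and /u/, so it spirantizes to the fricative [f]. /p/ is a stop between vowels /u/ and /o/, so it spirantizes to the fricative [f]. /oetehepuorxuupos/ → oesehefuorxuufos.
Rule 3 (intervocalic voicing): /s/ is a voiceless obstruent between vowels /e/ and /e/, so it voices to [z]. /f/ is a voiceless obstruent between vowels /e/ and /u/, so it voices to [v]. /f/ is a voiceless obstruent between vowels /u/ and /o/, so it voices to [v]. /oesehefuorxuufos/ → oezehevuorxuuvos.
Rule 4 (intervocalic h-deletion): /h/ occurs between vowels /e/ and /e/, so it deletes. /oezehevuorxuuvos/ → oezeevuorxuuvos.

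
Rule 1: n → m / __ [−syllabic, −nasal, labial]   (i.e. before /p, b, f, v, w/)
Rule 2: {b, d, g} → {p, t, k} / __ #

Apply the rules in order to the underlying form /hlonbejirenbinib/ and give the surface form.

Rule 1 (nasal place assimilation): /n/ precedes the labial consonant /b/, so it assimilates in place to [m]. /n/ precedes the labial consonant /b/, so it assimilates in place to [m]. /hlonbejirenbinib/ → hlombejirembinib.
Rule 2 (final devoicing): /b/ is a voiced stop in word-final position, so it devoices to [p]. /hlombejirembinib/ → hlombejirembinip.

hlombejirembinip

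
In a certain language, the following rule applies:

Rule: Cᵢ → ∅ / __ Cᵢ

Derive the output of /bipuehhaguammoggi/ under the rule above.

/hh/ is a geminate; the first /h/ deletes.
/mm/ is a geminate; the first /m/ deletes.
/gg/ is a geminate; the first /g/ deletes.
Surface form: [bipuehaguamogi].

bipuehaguamogi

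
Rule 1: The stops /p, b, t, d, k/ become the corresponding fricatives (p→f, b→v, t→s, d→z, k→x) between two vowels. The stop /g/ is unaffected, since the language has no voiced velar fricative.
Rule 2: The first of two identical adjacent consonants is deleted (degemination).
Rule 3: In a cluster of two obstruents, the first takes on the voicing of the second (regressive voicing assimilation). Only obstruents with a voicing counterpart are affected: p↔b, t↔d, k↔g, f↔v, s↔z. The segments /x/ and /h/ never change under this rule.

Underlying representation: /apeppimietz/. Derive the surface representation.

afepimiedz

Rule 1 (intervocalic spirantization): /p/ is a stop between vowels /a/ and /e/, so it spirantizes to the fricative [f]. /apeppimietz/ → afeppimietz.
Rule 2 (degemination): /pp/ is a geminate; the first /p/ deletes. /afeppimietz/ → afepimietz.
Rule 3 (regressive voicing assimilation): /t/ precedes the voiced obstruent /z/, so it voices to [d] by assimilation. /afepimietz/ → afepimiedz.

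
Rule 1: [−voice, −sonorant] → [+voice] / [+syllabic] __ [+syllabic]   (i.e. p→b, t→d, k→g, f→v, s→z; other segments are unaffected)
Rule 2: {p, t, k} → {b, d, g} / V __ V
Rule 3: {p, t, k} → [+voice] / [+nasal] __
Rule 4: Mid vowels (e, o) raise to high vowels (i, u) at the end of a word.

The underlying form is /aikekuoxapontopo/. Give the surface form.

Rule 1 (intervocalic voicing): /k/ is a voiceless obstruent between vowels /i/ and /e/, so it voices to [g]. /k/ is a voiceless obstruent between vowels /e/ and /u/, so it voices to [g]. /p/ is a voiceless obstruent between vowels /a/ and /o/, so it voices to [b]. /p/ is a voiceless obstruent between vowels /o/ and /o/, so it voices to [b]. /aikekuoxapontopo/ → aigeguoxabontobo.
Rule 2 (intervocalic voicing): no segment meets the environment; /aigeguoxabontobo/ is unchanged.
Rule 3 (post-nasal voicing): /t/ is a voiceless stop immediately after the nasal /n/, so it voices to [d]. /aigeguoxabontobo/ → aigeguoxabondobo.
Rule 4 (final vowel raising): /o/ is a mid vowel in word-final position, so it raises to [u]. /aigeguoxabondobo/ → aigeguoxabondobu.

aigeguoxabondobu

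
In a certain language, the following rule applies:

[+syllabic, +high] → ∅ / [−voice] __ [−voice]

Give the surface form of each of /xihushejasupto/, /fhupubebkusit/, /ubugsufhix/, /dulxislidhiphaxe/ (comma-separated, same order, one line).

/xihushejasupto/: /i/ is a high vowel flanked by voiceless consonants /x/ and /h/, so it deletes. /u/ is a high vowel flanked by voiceless consonants /h/ and /s/, so it deletes. /u/ is a high vowel flanked by voiceless consonants /s/ and /p/, so it deletes. → [xhshejaspto].
/fhupubebkusit/: /u/ is a high vowel flanked by voiceless consonants /h/ and /p/, so it deletes. /u/ is a high vowel flanked by voiceless consonants /k/ and /s/, so it deletes. /i/ is a high vowel flanked by voiceless consonants /s/ and /t/, so it deletes. → [fhpubebkst].
/ubugsufhix/: /u/ is a high vowel flanked by voiceless consonants /s/ and /f/, so it deletes. /i/ is a high vowel flanked by voiceless consonants /h/ and /x/, so it deletes. → [ubugsfhx].
/dulxislidhiphaxe/: /i/ is a high vowel flanked by voiceless consonants /x/ and /s/, so it deletes. /i/ is a high vowel flanked by voiceless consonants /h/ and /p/, so it deletes. → [dulxslidhphaxe].

xhshejaspto, fhpubebkst, ubugsfhx, dulxslidhphaxe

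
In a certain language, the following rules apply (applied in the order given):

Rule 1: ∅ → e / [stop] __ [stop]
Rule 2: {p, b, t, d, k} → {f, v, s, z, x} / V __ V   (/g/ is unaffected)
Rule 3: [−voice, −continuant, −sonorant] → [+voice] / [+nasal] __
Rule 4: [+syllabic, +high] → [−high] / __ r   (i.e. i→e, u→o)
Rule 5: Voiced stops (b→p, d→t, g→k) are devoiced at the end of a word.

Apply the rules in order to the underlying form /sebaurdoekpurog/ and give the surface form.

Rule 1 (stop-cluster e-epenthesis): /k/ and /p/ form a stop–stop cluster, so [e] is inserted between them. /sebaurdoekpurog/ → sebaurdoekepurog.
Rule 2 (intervocalic spirantization): /b/ is a stop between vowels /e/ and /a/, so it spirantizes to the fricative [v]. /k/ is a stop between vowels /e/ and /e/, so it spirantizes to the fricative [x]. /p/ is a stop between vowels /e/ and /u/, so it spirantizes to the fricative [f]. /sebaurdoekepurog/ → sevaurdoexefurog.
Rule 3 (post-nasal voicing): no segment meets the environment; /sevaurdoexefurog/ is unchanged.
Rule 4 (pre-rhotic lowering): /u/ is a high vowel immediately before /r/, so it lowers to [o]. /u/ is a high vowel immediately before /r/, so it lowers to [o]. /sevaurdoexefurog/ → sevaordoexeforog.
Rule 5 (final devoicing): /g/ is a voiced stop in word-final position, so it devoices to [k]. /sevaordoexeforog/ → sevaordoexeforok.

sevaordoexeforok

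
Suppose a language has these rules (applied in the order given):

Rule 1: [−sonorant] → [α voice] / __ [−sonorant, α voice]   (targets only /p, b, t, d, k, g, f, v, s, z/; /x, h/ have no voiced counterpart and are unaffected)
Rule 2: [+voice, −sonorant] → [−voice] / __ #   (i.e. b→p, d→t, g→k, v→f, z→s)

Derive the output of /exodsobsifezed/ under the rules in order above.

exotsopsifezet

Rule 1 (regressive voicing assimilation): /d/ precedes the voiceless obstruent /s/, so it devoices to [t] by assimilation. /b/ precedes the voiceless obstruent /s/, so it devoices to [p] by assimilation. /exodsobsifezed/ → exotsopsifezed.
Rule 2 (final devoicing): /d/ is a voiced obstruent in word-final position, so it devoices to [t]. /exotsopsifezed/ → exotsopsifezet.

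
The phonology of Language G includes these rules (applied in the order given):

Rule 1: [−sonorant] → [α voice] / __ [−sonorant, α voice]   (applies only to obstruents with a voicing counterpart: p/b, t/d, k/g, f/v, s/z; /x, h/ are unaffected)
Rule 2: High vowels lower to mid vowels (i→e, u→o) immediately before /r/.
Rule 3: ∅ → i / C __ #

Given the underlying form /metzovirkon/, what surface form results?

Rule 1 (regressive voicing assimilation): /t/ precedes the voiced obstruent /z/, so it voices to [d] by assimilation. /metzovirkon/ → medzovirkon.
Rule 2 (pre-rhotic lowering): /i/ is a high vowel immediately before /r/, so it lowers to [e]. /medzovirkon/ → medzoverkon.
Rule 3 (final i-epenthesis): the form ends in the consonant /n/, so [i] is inserted word-finally. /medzoverkon/ → medzoverkoni.

medzoverkoni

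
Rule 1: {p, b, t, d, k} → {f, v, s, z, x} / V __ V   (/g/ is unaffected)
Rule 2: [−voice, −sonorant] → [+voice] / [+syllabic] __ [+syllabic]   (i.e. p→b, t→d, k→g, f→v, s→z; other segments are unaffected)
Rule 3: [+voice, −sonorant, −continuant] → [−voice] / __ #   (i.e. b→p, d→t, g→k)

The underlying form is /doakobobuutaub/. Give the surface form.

Rule 1 (intervocalic spirantization): /k/ is a stop between vowels /a/ and /o/, so it spirantizes to the fricative [x]. /b/ is a stop between vowels /o/ and /o/, so it spirantizes to the fricative [v]. /b/ is a stop between vowels /o/ and /u/, so it spirantizes to the fricative [v]. /t/ is a stop between vowels /u/ and /a/, so it spirantizes to the fricative [s]. /doakobobuutaub/ → doaxovovuusaub.
Rule 2 (intervocalic voicing): /s/ is a voiceless obstruent between vowels /u/ and /a/, so it voices to [z]. /doaxovovuusaub/ → doaxovovuuzaub.
Rule 3 (final devoicing): /b/ is a voiced stop in word-final position, so it devoices to [p]. /doaxovovuuzaub/ → doaxovovuuzaup.

doaxovovuuzaup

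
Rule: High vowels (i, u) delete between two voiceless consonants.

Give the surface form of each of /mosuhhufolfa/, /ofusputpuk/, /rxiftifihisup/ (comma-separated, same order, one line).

moshhfolfa, ofsptpk, rxftfhsp

/mosuhhufolfa/: /u/ is a high vowel flanked by voiceless consonants /s/ and /h/, so it deletes. /u/ is a high vowel flanked by voiceless consonants /h/ and /f/, so it deletes. → [moshhfolfa].
/ofusputpuk/: /u/ is a high vowel flanked by voiceless consonants /f/ and /s/, so it deletes. /u/ is a high vowel flanked by voiceless consonants /p/ and /t/, so it deletes. /u/ is a high vowel flanked by voiceless consonants /p/ and /k/, so it deletes. → [ofsptpk].
/rxiftifihisup/: /i/ is a high vowel flanked by voiceless consonants /x/ and /f/, so it deletes. /i/ is a high vowel flanked by voiceless consonants /t/ and /f/, so it deletes. /i/ is a high vowel flanked by voiceless consonants /f/ and /h/, so it deletes. /i/ is a high vowel flanked by voiceless consonants /h/ and /s/, so it deletes. /u/ is a high vowel flanked by voiceless consonants /s/ and /p/, so it deletes. → [rxftfhsp].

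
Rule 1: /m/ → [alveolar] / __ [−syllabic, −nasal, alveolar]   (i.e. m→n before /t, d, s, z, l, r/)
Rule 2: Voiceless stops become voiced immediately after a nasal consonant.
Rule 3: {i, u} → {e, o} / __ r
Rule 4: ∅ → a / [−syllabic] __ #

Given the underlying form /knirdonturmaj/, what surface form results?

Rule 1 (nasal place assimilation): no segment meets the environment; /knirdonturmaj/ is unchanged.
Rule 2 (post-nasal voicing): /t/ is a voiceless stop immediately after the nasal /n/, so it voices to [d]. /knirdonturmaj/ → knirdondurmaj.
Rule 3 (pre-rhotic lowering): /i/ is a high vowel immediately before /r/, so it lowers to [e]. /u/ is a high vowel immediately before /r/, so it lowers to [o]. /knirdondurmaj/ → knerdondormaj.
Rule 4 (final a-epenthesis): the form ends in the consonant /j/, so [a] is inserted word-finally. /knerdondormaj/ → knerdondormaja.

knerdondormaja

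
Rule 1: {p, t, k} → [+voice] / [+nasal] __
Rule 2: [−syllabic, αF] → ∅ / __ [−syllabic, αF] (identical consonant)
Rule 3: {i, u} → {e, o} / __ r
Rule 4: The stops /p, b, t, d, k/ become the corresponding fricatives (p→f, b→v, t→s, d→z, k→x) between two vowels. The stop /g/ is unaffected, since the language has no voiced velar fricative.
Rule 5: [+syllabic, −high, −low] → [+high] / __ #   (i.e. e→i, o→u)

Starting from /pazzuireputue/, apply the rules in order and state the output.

Rule 1 (post-nasal voicing): no segment meets the environment; /pazzuireputue/ is unchanged.
Rule 2 (degemination): /zz/ is a geminate; the first /z/ deletes. /pazzuireputue/ → pazuireputue.
Rule 3 (pre-rhotic lowering): /i/ is a high vowel immediately before /r/, so it lowers to [e]. /pazuireputue/ → pazuereputue.
Rule 4 (intervocalic spirantization): /p/ is a stop between vowels /e/ and /u/, so it spirantizes to the fricative [f]. /t/ is a stop between vowels /u/ and /u/, so it spirantizes to the fricative [s]. /pazuereputue/ → pazuerefusue.
Rule 5 (final vowel raising): /e/ is a mid vowel in word-final position, so it raises to [i]. /pazuerefusue/ → pazuerefusui.

pazuerefusui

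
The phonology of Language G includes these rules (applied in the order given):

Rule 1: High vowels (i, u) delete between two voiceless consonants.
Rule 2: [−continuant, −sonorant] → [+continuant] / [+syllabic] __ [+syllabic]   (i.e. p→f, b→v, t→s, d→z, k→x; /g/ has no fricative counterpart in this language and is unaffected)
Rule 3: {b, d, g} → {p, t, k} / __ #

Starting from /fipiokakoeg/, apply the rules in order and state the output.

fpioxaxoek

Rule 1 (high vowel syncope): /i/ is a high vowel flanked by voiceless consonants /f/ and /p/, so it deletes. /fipiokakoeg/ → fpiokakoeg.
Rule 2 (intervocalic spirantization): /k/ is a stop between vowels /o/ and /a/, so it spirantizes to the fricative [x]. /k/ is a stop between vowels /a/ and /o/, so it spirantizes to the fricative [x]. /fpiokakoeg/ → fpioxaxoeg.
Rule 3 (final devoicing): /g/ is a voiced stop in word-final position, so it devoices to [k]. /fpioxaxoeg/ → fpioxaxoek.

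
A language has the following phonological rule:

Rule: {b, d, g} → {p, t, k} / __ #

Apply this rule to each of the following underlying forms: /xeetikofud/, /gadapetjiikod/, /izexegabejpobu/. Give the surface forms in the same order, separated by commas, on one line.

xeetikofut, gadapetjiikot, izexegabejpobu

/xeetikofud/: /d/ is a voiced stop in word-final position, so it devoices to [t]. → [xeetikofut].
/gadapetjiikod/: /d/ is a voiced stop in word-final position, so it devoices to [t]. → [gadapetjiikot].
/izexegabejpobu/: the rule's environment is not met; surfaces unchanged as [izexegabejpobu].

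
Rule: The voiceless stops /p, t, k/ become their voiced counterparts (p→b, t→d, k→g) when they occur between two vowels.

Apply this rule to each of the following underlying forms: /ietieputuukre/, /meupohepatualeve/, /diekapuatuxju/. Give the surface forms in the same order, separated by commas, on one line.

iediebuduukre, meubohebadualeve, diegabuaduxju

/ietieputuukre/: /t/ is a voiceless stop between vowels /e/ and /i/, so it voices to [d]. /p/ is a voiceless stop between vowels /e/ and /u/, so it voices to [b]. /t/ is a voiceless stop between vowels /u/ and /u/, so it voices to [d]. → [iediebuduukre].
/meupohepatualeve/: /p/ is a voiceless stop between vowels /u/ and /o/, so it voices to [b]. /p/ is a voiceless stop between vowels /e/ and /a/, so it voices to [b]. /t/ is a voiceless stop between vowels /a/ and /u/, so it voices to [d]. → [meubohebadualeve].
/diekapuatuxju/: /k/ is a voiceless stop between vowels /e/ and /a/, so it voices to [g]. /p/ is a voiceless stop between vowels /a/ and /u/, so it voices to [b]. /t/ is a voiceless stop between vowels /a/ and /u/, so it voices to [d]. → [diegabuaduxju].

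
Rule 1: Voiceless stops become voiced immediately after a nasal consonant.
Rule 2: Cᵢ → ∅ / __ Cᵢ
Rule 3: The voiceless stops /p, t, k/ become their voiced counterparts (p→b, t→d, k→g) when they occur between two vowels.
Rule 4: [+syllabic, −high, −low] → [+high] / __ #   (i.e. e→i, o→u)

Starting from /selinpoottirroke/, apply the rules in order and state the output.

selinboodirogi

Rule 1 (post-nasal voicing): /p/ is a voiceless stop immediately after the nasal /n/, so it voices to [b]. /selinpoottirroke/ → selinboottirroke.
Rule 2 (degemination): /tt/ is a geminate; the first /t/ deletes. /rr/ is a geminate; the first /r/ deletes. /selinboottirroke/ → selinbootiroke.
Rule 3 (intervocalic voicing): /t/ is a voiceless stop between vowels /o/ and /i/, so it voices to [d]. /k/ is a voiceless stop between vowels /o/ and /e/, so it voices to [g]. /selinbootiroke/ → selinboodiroge.
Rule 4 (final vowel raising): /e/ is a mid vowel in word-final position, so it raises to [i]. /selinboodiroge/ → selinboodirogi.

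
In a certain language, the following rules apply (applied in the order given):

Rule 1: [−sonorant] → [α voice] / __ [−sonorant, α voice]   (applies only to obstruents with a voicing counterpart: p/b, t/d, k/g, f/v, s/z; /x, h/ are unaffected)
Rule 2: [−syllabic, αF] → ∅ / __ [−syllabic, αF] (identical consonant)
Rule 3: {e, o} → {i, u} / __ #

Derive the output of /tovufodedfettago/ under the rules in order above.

Rule 1 (regressive voicing assimilation): /d/ precedes the voiceless obstruent /f/, so it devoices to [t] by assimilation. /tovufodedfettago/ → tovufodetfettago.
Rule 2 (degemination): /tt/ is a geminate; the first /t/ deletes. /tovufodetfettago/ → tovufodetfetago.
Rule 3 (final vowel raising): /o/ is a mid vowel in word-final position, so it raises to [u]. /tovufodetfetago/ → tovufodetfetagu.

tovufodetfetagu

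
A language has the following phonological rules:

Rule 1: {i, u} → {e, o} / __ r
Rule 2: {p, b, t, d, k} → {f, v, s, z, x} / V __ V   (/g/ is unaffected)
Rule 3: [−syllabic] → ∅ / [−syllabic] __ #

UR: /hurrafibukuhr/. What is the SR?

horrafivuxuh

Rule 1 (pre-rhotic lowering): /u/ is a high vowel immediately before /r/, so it lowers to [o]. /hurrafibukuhr/ → horrafibukuhr.
Rule 2 (intervocalic spirantization): /b/ is a stop between vowels /i/ and /u/, so it spirantizes to the fricative [v]. /k/ is a stop between vowels /u/ and /u/, so it spirantizes to the fricative [x]. /horrafibukuhr/ → horrafivuxuhr.
Rule 3 (final cluster simplification): /r/ is the second consonant of a word-final cluster /hr/, so it deletes. /horrafivuxuhr/ → horrafivuxuh.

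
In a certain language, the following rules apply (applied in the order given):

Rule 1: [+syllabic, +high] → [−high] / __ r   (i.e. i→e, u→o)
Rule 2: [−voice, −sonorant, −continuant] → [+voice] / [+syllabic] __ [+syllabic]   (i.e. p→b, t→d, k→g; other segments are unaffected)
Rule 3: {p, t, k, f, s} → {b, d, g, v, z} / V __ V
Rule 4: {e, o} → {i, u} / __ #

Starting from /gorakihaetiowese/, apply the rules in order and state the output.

goragihaediowezi

Rule 1 (pre-rhotic lowering): no segment meets the environment; /gorakihaetiowese/ is unchanged.
Rule 2 (intervocalic voicing): /k/ is a voiceless stop between vowels /a/ and /i/, so it voices to [g]. /t/ is a voiceless stop between vowels /e/ and /i/, so it voices to [d]. /gorakihaetiowese/ → goragihaediowese.
Rule 3 (intervocalic voicing): /s/ is a voiceless obstruent between vowels /e/ and /e/, so it voices to [z]. /goragihaediowese/ → goragihaedioweze.
Rule 4 (final vowel raising): /e/ is a mid vowel in word-final position, so it raises to [i]. /goragihaedioweze/ → goragihaediowezi.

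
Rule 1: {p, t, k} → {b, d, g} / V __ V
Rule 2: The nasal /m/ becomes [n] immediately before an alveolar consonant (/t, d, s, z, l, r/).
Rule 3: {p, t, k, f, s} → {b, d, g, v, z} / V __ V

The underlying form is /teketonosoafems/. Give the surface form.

tegedonozoavens

Rule 1 (intervocalic voicing): /k/ is a voiceless stop between vowels /e/ and /e/, so it voices to [g]. /t/ is a voiceless stop between vowels /e/ and /o/, so it voices to [d]. /teketonosoafems/ → tegedonosoafems.
Rule 2 (nasal place assimilation): /m/ precedes the alveolar consonant /s/, so it assimilates in place to [n]. /tegedonosoafems/ → tegedonosoafens.
Rule 3 (intervocalic voicing): /s/ is a voiceless obstruent between vowels /o/ and /o/, so it voices to [z]. /f/ is a voiceless obstruent between vowels /a/ and /e/, so it voices to [v]. /tegedonosoafens/ → tegedonozoavens.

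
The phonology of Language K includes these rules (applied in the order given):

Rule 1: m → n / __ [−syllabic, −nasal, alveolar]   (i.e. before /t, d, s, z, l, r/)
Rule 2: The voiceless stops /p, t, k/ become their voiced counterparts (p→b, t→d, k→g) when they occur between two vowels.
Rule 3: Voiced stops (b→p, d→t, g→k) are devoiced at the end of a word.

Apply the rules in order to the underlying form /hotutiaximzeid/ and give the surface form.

hodudiaxinzeit

Rule 1 (nasal place assimilation): /m/ precedes the alveolar consonant /z/, so it assimilates in place to [n]. /hotutiaximzeid/ → hotutiaxinzeid.
Rule 2 (intervocalic voicing): /t/ is a voiceless stop between vowels /o/ and /u/, so it voices to [d]. /t/ is a voiceless stop between vowels /u/ and /i/, so it voices to [d]. /hotutiaxinzeid/ → hodudiaxinzeid.
Rule 3 (final devoicing): /d/ is a voiced stop in word-final position, so it devoices to [t]. /hodudiaxinzeid/ → hodudiaxinzeit.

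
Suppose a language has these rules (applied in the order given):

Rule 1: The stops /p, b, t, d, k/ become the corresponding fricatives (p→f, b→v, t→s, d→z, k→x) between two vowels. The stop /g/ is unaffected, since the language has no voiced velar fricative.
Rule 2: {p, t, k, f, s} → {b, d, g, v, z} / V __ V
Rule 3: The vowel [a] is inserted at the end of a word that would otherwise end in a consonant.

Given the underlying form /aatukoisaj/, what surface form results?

Rule 1 (intervocalic spirantization): /t/ is a stop between vowels /a/ and /u/, so it spirantizes to the fricative [s]. /k/ is a stop between vowels /u/ and /o/, so it spirantizes to the fricative [x]. /aatukoisaj/ → aasuxoisaj.
Rule 2 (intervocalic voicing): /s/ is a voiceless obstruent between vowels /a/ and /u/, so it voices to [z]. /s/ is a voiceless obstruent between vowels /i/ and /a/, so it voices to [z]. /aasuxoisaj/ → aazuxoizaj.
Rule 3 (final a-epenthesis): the form ends in the consonant /j/, so [a] is inserted word-finally. /aazuxoizaj/ → aazuxoizaja.

aazuxoizaja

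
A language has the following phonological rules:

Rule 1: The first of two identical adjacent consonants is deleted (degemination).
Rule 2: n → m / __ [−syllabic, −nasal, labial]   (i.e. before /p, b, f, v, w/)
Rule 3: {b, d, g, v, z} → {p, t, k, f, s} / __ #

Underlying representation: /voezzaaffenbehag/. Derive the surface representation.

Rule 1 (degemination): /zz/ is a geminate; the first /z/ deletes. /ff/ is a geminate; the first /f/ deletes. /voezzaaffenbehag/ → voezaafenbehag.
Rule 2 (nasal place assimilation): /n/ precedes the labial consonant /b/, so it assimilates in place to [m]. /voezaafenbehag/ → voezaafembehag.
Rule 3 (final devoicing): /g/ is a voiced obstruent in word-final position, so it devoices to [k]. /voezaafembehag/ → voezaafembehak.

voezaafembehak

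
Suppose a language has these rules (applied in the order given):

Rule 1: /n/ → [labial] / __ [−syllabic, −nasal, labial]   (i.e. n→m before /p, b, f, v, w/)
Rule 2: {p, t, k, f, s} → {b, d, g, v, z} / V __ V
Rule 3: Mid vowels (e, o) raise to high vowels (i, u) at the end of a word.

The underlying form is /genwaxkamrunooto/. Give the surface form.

Rule 1 (nasal place assimilation): /n/ precedes the labial consonant /w/, so it assimilates in place to [m]. /genwaxkamrunooto/ → gemwaxkamrunooto.
Rule 2 (intervocalic voicing): /t/ is a voiceless obstruent between vowels /o/ and /o/, so it voices to [d]. /gemwaxkamrunooto/ → gemwaxkamrunoodo.
Rule 3 (final vowel raising): /o/ is a mid vowel in word-final position, so it raises to [u]. /gemwaxkamrunoodo/ → gemwaxkamrunoodu.

gemwaxkamrunoodu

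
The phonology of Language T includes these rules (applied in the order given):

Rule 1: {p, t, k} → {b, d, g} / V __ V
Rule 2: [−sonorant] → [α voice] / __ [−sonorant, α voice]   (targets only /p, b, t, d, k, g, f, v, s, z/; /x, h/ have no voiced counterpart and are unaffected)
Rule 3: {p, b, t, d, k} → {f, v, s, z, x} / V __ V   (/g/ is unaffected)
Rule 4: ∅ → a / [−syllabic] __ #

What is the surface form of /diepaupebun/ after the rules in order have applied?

Rule 1 (intervocalic voicing): /p/ is a voiceless stop between vowels /e/ and /a/, so it voices to [b]. /p/ is a voiceless stop between vowels /u/ and /e/, so it voices to [b]. /diepaupebun/ → diebaubebun.
Rule 2 (regressive voicing assimilation): no segment meets the environment; /diebaubebun/ is unchanged.
Rule 3 (intervocalic spirantization): /b/ is a stop between vowels /e/ and /a/, so it spirantizes to the fricative [v]. /b/ is a stop between vowels /u/ and /e/, so it spirantizes to the fricative [v]. /b/ is a stop between vowels /e/ and /u/, so it spirantizes to the fricative [v]. /diebaubebun/ → dievauvevun.
Rule 4 (final a-epenthesis): the form ends in the consonant /n/, so [a] is inserted word-finally. /dievauvevun/ → dievauvevuna.

dievauvevuna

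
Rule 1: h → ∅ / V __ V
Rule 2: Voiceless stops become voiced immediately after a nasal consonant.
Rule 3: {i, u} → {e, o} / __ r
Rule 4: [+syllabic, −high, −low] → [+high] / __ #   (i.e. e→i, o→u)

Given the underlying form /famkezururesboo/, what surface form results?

Rule 1 (intervocalic h-deletion): no segment meets the environment; /famkezururesboo/ is unchanged.
Rule 2 (post-nasal voicing): /k/ is a voiceless stop immediately after the nasal /m/, so it voices to [g]. /famkezururesboo/ → famgezururesboo.
Rule 3 (pre-rhotic lowering): /u/ is a high vowel immediately before /r/, so it lowers to [o]. /u/ is a high vowel immediately before /r/, so it lowers to [o]. /famgezururesboo/ → famgezororesboo.
Rule 4 (final vowel raising): /o/ is a mid vowel in word-final position, so it raises to [u]. /famgezororesboo/ → famgezororesbou.

famgezororesbou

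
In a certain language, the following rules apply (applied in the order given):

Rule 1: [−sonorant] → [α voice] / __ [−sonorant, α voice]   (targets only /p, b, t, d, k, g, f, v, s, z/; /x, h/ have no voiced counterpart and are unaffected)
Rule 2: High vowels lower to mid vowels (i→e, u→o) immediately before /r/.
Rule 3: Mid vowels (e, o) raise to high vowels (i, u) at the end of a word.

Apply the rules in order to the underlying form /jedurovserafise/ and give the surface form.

jedorofserafisi

Rule 1 (regressive voicing assimilation): /v/ precedes the voiceless obstruent /s/, so it devoices to [f] by assimilation. /jedurovserafise/ → jedurofserafise.
Rule 2 (pre-rhotic lowering): /u/ is a high vowel immediately before /r/, so it lowers to [o]. /jedurofserafise/ → jedorofserafise.
Rule 3 (final vowel raising): /e/ is a mid vowel in word-final position, so it raises to [i]. /jedorofserafise/ → jedorofserafisi.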